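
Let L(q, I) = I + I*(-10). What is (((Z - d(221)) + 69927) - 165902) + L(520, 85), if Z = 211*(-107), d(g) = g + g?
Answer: -119759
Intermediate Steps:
d(g) = 2*g
L(q, I) = -9*I (L(q, I) = I - 10*I = -9*I)
Z = -22577
(((Z - d(221)) + 69927) - 165902) + L(520, 85) = (((-22577 - 2*221) + 69927) - 165902) - 9*85 = (((-22577 - 1*442) + 69927) - 165902) - 765 = (((-22577 - 442) + 69927) - 165902) - 765 = ((-23019 + 69927) - 165902) - 765 = (46908 - 165902) - 765 = -118994 - 765 = -119759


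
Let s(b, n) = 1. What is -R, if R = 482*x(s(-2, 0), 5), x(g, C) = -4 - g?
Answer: 2410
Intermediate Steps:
R = -2410 (R = 482*(-4 - 1*1) = 482*(-4 - 1) = 482*(-5) = -2410)
-R = -1*(-2410) = 2410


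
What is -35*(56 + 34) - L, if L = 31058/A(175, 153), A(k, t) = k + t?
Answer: -532129/164 ≈ -3244.7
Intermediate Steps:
L = 15529/164 (L = 31058/(175 + 153) = 31058/328 = 31058*(1/328) = 15529/164 ≈ 94.689)
-35*(56 + 34) - L = -35*(56 + 34) - 1*15529/164 = -35*90 - 15529/164 = -3150 - 15529/164 = -532129/164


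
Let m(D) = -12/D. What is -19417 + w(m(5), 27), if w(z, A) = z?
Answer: -97097/5 ≈ -19419.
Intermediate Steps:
-19417 + w(m(5), 27) = -19417 - 12/5 = -97097/5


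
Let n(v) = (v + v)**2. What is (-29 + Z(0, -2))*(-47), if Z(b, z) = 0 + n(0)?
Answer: 1363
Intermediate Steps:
n(v) = 4*v**2 (n(v) = (2*v)**2 = 4*v**2)
Z(b, z) = 0 (Z(b, z) = 0 + 4*0**2 = 0 + 4*0 = 0 + 0 = 0)
(-29 + Z(0, -2))*(-47) = (-29 + 0)*(-47) = -29*(-47) = 1363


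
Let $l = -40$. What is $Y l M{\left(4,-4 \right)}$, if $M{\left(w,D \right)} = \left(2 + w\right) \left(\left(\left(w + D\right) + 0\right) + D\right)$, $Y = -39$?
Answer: $-37440$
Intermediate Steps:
$M{\left(w,D \right)} = \left(2 + w\right) \left(w + 2 D\right)$ ($M{\left(w,D \right)} = \left(2 + w\right) \left(\left(\left(D + w\right) + 0\right) + D\right) = \left(2 + w\right) \left(\left(D + w\right) + D\right) = \left(2 + w\right) \left(w + 2 D\right)$)
$Y l M{\left(4,-4 \right)} = \left(-39\right) \left(-40\right) \left(4^{2} + 2 \cdot 4 + 4 \left(-4\right) + 2 \left(-4\right) 4\right) = 1560 \left(16 + 8 - 16 - 32\right) = 1560 \left(-24\right) = -37440$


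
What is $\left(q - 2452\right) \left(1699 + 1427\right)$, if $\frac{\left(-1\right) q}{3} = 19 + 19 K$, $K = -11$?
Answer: $-5883132$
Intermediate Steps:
$q = 570$ ($q = - 3 \left(19 + 19 \left(-11\right)\right) = - 3 \left(19 - 209\right) = \left(-3\right) \left(-190\right) = 570$)
$\left(q - 2452\right) \left(1699 + 1427\right) = \left(570 - 2452\right) \left(1699 + 1427\right) = \left(-1882\right) 3126 = -5883132$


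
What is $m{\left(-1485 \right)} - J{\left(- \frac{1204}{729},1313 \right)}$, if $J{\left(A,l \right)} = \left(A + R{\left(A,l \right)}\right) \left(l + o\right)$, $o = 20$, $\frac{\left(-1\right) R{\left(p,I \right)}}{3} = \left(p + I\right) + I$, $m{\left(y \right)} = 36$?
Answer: $\frac{7652318026}{729} \approx 1.0497 \cdot 10^{7}$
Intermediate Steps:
$R{\left(p,I \right)} = - 6 I - 3 p$ ($R{\left(p,I \right)} = - 3 \left(\left(p + I\right) + I\right) = - 3 \left(\left(I + p\right) + I\right) = - 3 \left(p + 2 I\right) = - 6 I - 3 p$)
$J{\left(A,l \right)} = \left(20 + l\right) \left(- 6 l - 2 A\right)$ ($J{\left(A,l \right)} = \left(A - \left(3 A + 6 l\right)\right) \left(l + 20\right) = \left(- 6 l - 2 A\right) \left(20 + l\right) = \left(20 + l\right) \left(- 6 l - 2 A\right)$)
$m{\left(-1485 \right)} - J{\left(- \frac{1204}{729},1313 \right)} = 36 - \left(\left(-120\right) 1313 - 40 \left(- \frac{1204}{729}\right) + - \frac{1204}{729} \cdot 1313 - 3939 \left(- \frac{1204}{729} + 2 \cdot 1313\right)\right) = 36 - \left(-157560 - 40 \left(\left(-1204\right) \frac{1}{729}\right) + \left(-1204\right) \frac{1}{729} \cdot 1313 - 3939 \left(\left(-1204\right) \frac{1}{729} + 2626\right)\right) = 36 - \left(-157560 - - \frac{48160}{729} - \frac{1580852}{729} - 3939 \left(- \frac{1204}{729} + 2626\right)\right) = 36 - \left(-157560 + \frac{48160}{729} - \frac{1580852}{729} - 3939 \cdot \frac{1913150}{729}\right) = 36 - \left(-157560 + \frac{48160}{729} - \frac{1580852}{729} - \frac{2511965950}{243}\right) = 36 - - \frac{7652291782}{729} = 36 + \frac{7652291782}{729} = \frac{7652318026}{729}$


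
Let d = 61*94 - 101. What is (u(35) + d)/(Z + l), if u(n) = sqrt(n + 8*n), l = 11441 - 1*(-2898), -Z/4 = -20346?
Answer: 5633/95723 + 3*sqrt(35)/95723 ≈ 0.059032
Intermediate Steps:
Z = 81384 (Z = -4*(-20346) = 81384)
l = 14339 (l = 11441 + 2898 = 14339)
d = 5633 (d = 5734 - 101 = 5633)
u(n) = 3*sqrt(n) (u(n) = sqrt(9*n) = 3*sqrt(n))
(u(35) + d)/(Z + l) = (3*sqrt(35) + 5633)/(81384 + 14339) = (5633 + 3*sqrt(35))/95723 = (5633 + 3*sqrt(35))*(1/95723) = 5633/95723 + 3*sqrt(35)/95723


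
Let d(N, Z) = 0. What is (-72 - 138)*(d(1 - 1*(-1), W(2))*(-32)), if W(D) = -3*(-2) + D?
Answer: 0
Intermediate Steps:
W(D) = 6 + D
(-72 - 138)*(d(1 - 1*(-1), W(2))*(-32)) = (-72 - 138)*(0*(-32)) = -210*0 = 0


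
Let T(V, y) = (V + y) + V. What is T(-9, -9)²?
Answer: 729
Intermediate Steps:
T(V, y) = y + 2*V
T(-9, -9)² = (-9 + 2*(-9))² = (-9 - 18)² = (-27)² = 729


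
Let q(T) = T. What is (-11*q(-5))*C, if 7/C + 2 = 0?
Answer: -385/2 ≈ -192.50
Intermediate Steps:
C = -7/2 (C = 7/(-2 + 0) = 7/(-2) = 7*(-1/2) = -7/2 ≈ -3.5000)
(-11*q(-5))*C = -11*(-5)*(-7/2) = 55*(-7/2) = -385/2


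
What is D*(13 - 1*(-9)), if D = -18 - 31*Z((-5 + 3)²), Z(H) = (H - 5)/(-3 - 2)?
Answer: -2662/5 ≈ -532.40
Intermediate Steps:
Z(H) = 1 - H/5 (Z(H) = (-5 + H)/(-5) = (-5 + H)*(-⅕) = 1 - H/5)
D = -121/5 (D = -18 - 31*(1 - (-5 + 3)²/5) = -18 - 31*(1 - ⅕*(-2)²) = -18 - 31*(1 - ⅕*4) = -18 - 31*(1 - ⅘) = -18 - 31*⅕ = -18 - 31/5 = -121/5 ≈ -24.200)
D*(13 - 1*(-9)) = -121*(13 - 1*(-9))/5 = -121*(13 + 9)/5 = -121/5*22 = -2662/5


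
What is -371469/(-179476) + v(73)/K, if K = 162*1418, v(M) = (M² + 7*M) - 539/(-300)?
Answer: 6478562632691/3092138161200 ≈ 2.0952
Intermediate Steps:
v(M) = 539/300 + M² + 7*M (v(M) = (M² + 7*M) - 539*(-1/300) = (M² + 7*M) + 539/300 = 539/300 + M² + 7*M)
K = 229716
-371469/(-179476) + v(73)/K = -371469/(-179476) + (539/300 + 73² + 7*73)/229716 = -371469*(-1/179476) + (539/300 + 5329 + 511)*(1/229716) = 371469/179476 + (1752539/300)*(1/229716) = 371469/179476 + 1752539/68914800 = 6478562632691/3092138161200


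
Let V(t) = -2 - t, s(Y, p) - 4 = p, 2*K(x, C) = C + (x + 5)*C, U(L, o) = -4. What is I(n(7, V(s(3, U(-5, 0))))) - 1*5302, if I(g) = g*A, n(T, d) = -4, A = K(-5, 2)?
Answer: -5306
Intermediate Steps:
K(x, C) = C/2 + C*(5 + x)/2 (K(x, C) = (C + (x + 5)*C)/2 = (C + (5 + x)*C)/2 = (C + C*(5 + x))/2 = C/2 + C*(5 + x)/2)
A = 1 (A = (½)*2*(6 - 5) = (½)*2*1 = 1)
s(Y, p) = 4 + p
I(g) = g (I(g) = g*1 = g)
I(n(7, V(s(3, U(-5, 0))))) - 1*5302 = -4 - 1*5302 = -4 - 5302 = -5306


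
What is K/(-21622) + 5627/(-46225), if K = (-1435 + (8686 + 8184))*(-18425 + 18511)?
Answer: -30740597122/499738475 ≈ -61.513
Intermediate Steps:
K = 1327410 (K = (-1435 + 16870)*86 = 15435*86 = 1327410)
K/(-21622) + 5627/(-46225) = 1327410/(-21622) + 5627/(-46225) = 1327410*(-1/21622) + 5627*(-1/46225) = -663705/10811 - 5627/46225 = -30740597122/499738475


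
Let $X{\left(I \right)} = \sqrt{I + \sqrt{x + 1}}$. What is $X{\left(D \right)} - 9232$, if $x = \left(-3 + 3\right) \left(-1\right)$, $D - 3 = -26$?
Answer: $-9232 + i \sqrt{22} \approx -9232.0 + 4.6904 i$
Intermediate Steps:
$D = -23$ ($D = 3 - 26 = -23$)
$x = 0$ ($x = 0 \left(-1\right) = 0$)
$X{\left(I \right)} = \sqrt{1 + I}$ ($X{\left(I \right)} = \sqrt{I + \sqrt{0 + 1}} = \sqrt{I + \sqrt{1}} = \sqrt{I + 1} = \sqrt{1 + I}$)
$X{\left(D \right)} - 9232 = \sqrt{1 - 23} - 9232 = \sqrt{-22} - 9232 = i \sqrt{22} - 9232 = -9232 + i \sqrt{22}$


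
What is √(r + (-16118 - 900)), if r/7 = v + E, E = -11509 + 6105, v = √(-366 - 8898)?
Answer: √(-54846 + 28*I*√579) ≈ 1.438 + 234.2*I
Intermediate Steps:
v = 4*I*√579 (v = √(-9264) = 4*I*√579 ≈ 96.25*I)
E = -5404
r = -37828 + 28*I*√579 (r = 7*(4*I*√579 - 5404) = 7*(-5404 + 4*I*√579) = -37828 + 28*I*√579 ≈ -37828.0 + 673.75*I)
√(r + (-16118 - 900)) = √((-37828 + 28*I*√579) + (-16118 - 900)) = √((-37828 + 28*I*√579) - 17018) = √(-54846 + 28*I*√579)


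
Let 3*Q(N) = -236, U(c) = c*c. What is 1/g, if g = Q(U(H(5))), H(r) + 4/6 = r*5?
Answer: -3/236 ≈ -0.012712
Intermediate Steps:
H(r) = -⅔ + 5*r (H(r) = -⅔ + r*5 = -⅔ + 5*r)
U(c) = c²
Q(N) = -236/3 (Q(N) = (⅓)*(-236) = -236/3)
g = -236/3 ≈ -78.667
1/g = 1/(-236/3) = -3/236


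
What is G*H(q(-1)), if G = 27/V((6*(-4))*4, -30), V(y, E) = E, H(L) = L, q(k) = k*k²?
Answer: 9/10 ≈ 0.90000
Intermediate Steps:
q(k) = k³
G = -9/10 (G = 27/(-30) = 27*(-1/30) = -9/10 ≈ -0.90000)
G*H(q(-1)) = -9/10*(-1)³ = -9/10*(-1) = 9/10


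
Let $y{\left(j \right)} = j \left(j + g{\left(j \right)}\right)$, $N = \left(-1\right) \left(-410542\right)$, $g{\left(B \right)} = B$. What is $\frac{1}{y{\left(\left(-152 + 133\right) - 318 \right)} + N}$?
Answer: $\frac{1}{637680} \approx 1.5682 \cdot 10^{-6}$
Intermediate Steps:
$N = 410542$
$y{\left(j \right)} = 2 j^{2}$ ($y{\left(j \right)} = j \left(j + j\right) = j 2 j = 2 j^{2}$)
$\frac{1}{y{\left(\left(-152 + 133\right) - 318 \right)} + N} = \frac{1}{2 \left(\left(-152 + 133\right) - 318\right)^{2} + 410542} = \frac{1}{2 \left(-19 - 318\right)^{2} + 410542} = \frac{1}{2 \left(-337\right)^{2} + 410542} = \frac{1}{2 \cdot 113569 + 410542} = \frac{1}{227138 + 410542} = \frac{1}{637680}$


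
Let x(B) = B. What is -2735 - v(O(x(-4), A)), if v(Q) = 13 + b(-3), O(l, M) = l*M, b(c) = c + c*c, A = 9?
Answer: -2754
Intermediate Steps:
b(c) = c + c**2
O(l, M) = M*l
v(Q) = 19 (v(Q) = 13 - 3*(1 - 3) = 13 - 3*(-2) = 13 + 6 = 19)
-2735 - v(O(x(-4), A)) = -2735 - 1*19 = -2735 - 19 = -2754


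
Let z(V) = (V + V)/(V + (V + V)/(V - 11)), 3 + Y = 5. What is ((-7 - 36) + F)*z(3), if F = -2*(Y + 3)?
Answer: -424/3 ≈ -141.33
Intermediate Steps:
Y = 2 (Y = -3 + 5 = 2)
F = -10 (F = -2*(2 + 3) = -2*5 = -10)
z(V) = 2*V/(V + 2*V/(-11 + V)) (z(V) = (2*V)/(V + (2*V)/(-11 + V)) = (2*V)/(V + 2*V/(-11 + V)) = 2*V/(V + 2*V/(-11 + V)))
((-7 - 36) + F)*z(3) = ((-7 - 36) - 10)*(2*(-11 + 3)/(-9 + 3)) = (-43 - 10)*(2*(-8)/(-6)) = -106*(-1)*(-8)/6 = -53*8/3 = -424/3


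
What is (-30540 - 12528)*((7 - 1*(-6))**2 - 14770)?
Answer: 628835868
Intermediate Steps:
(-30540 - 12528)*((7 - 1*(-6))**2 - 14770) = -43068*((7 + 6)**2 - 14770) = -43068*(13**2 - 14770) = -43068*(169 - 14770) = -43068*(-14601) = 628835868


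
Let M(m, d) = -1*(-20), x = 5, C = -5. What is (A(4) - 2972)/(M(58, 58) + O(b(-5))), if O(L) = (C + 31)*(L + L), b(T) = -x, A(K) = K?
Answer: 371/30 ≈ 12.367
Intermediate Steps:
M(m, d) = 20
b(T) = -5 (b(T) = -1*5 = -5)
O(L) = 52*L (O(L) = (-5 + 31)*(L + L) = 26*(2*L) = 52*L)
(A(4) - 2972)/(M(58, 58) + O(b(-5))) = (4 - 2972)/(20 + 52*(-5)) = -2968/(20 - 260) = -2968/(-240) = -2968*(-1/240) = 371/30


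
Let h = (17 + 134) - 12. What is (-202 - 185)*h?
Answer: -53793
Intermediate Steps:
h = 139 (h = 151 - 12 = 139)
(-202 - 185)*h = (-202 - 185)*139 = -387*139 = -53793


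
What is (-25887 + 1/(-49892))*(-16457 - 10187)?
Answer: 8603042559505/12473 ≈ 6.8973e+8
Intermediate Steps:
(-25887 + 1/(-49892))*(-16457 - 10187) = (-25887 - 1/49892)*(-26644) = -1291554205/49892*(-26644) = 8603042559505/12473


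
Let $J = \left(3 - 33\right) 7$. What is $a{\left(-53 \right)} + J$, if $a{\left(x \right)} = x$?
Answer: $-263$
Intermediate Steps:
$J = -210$ ($J = \left(-30\right) 7 = -210$)
$a{\left(-53 \right)} + J = -53 - 210 = -263$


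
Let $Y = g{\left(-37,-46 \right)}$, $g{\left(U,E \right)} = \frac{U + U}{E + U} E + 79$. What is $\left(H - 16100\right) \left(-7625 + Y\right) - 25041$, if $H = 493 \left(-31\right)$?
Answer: $\frac{19760487123}{83} \approx 2.3808 \cdot 10^{8}$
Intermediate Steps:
$H = -15283$
$g{\left(U,E \right)} = 79 + \frac{2 E U}{E + U}$ ($g{\left(U,E \right)} = \frac{2 U}{E + U} E + 79 = \frac{2 E U}{E + U} + 79 = 79 + \frac{2 E U}{E + U}$)
$Y = \frac{3153}{83}$ ($Y = \frac{79 \left(-46\right) + 79 \left(-37\right) + 2 \left(-46\right) \left(-37\right)}{-46 - 37} = \frac{-3634 - 2923 + 3404}{-83} = \left(- \frac{1}{83}\right) \left(-3153\right) = \frac{3153}{83} \approx 37.988$)
$\left(H - 16100\right) \left(-7625 + Y\right) - 25041 = \left(-15283 - 16100\right) \left(-7625 + \frac{3153}{83}\right) - 25041 = \left(-31383\right) \left(- \frac{629722}{83}\right) - 25041 = \frac{19762565526}{83} - 25041 = \frac{19760487123}{83}$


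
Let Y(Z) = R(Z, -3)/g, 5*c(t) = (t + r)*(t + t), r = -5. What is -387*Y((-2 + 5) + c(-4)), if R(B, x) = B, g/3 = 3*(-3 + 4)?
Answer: -3741/5 ≈ -748.20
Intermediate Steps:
g = 9 (g = 3*(3*(-3 + 4)) = 3*(3*1) = 3*3 = 9)
c(t) = 2*t*(-5 + t)/5 (c(t) = ((t - 5)*(t + t))/5 = ((-5 + t)*(2*t))/5 = (2*t*(-5 + t))/5 = 2*t*(-5 + t)/5)
Y(Z) = Z/9
-387*Y((-2 + 5) + c(-4)) = -43*((-2 + 5) + (⅖)*(-4)*(-5 - 4)) = -43*(3 + (⅖)*(-4)*(-9)) = -43*(3 + 72/5) = -43*87/5 = -387*29/15 = -3741/5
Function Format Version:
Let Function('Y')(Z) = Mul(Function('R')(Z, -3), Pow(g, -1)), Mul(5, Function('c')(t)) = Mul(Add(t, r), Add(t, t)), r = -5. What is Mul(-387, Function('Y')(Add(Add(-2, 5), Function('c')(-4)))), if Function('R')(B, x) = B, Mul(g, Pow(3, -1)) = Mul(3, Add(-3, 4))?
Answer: Rational(-3741, 5) ≈ -748.20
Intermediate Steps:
g = 9 (g = Mul(3, Mul(3, Add(-3, 4))) = Mul(3, Mul(3, 1)) = Mul(3, 3) = 9)
Function('c')(t) = Mul(Rational(2, 5), t, Add(-5, t)) (Function('c')(t) = Mul(Rational(1, 5), Mul(Add(t, -5), Add(t, t))) = Mul(Rational(1, 5), Mul(Add(-5, t), Mul(2, t))) = Mul(Rational(1, 5), Mul(2, t, Add(-5, t))) = Mul(Rational(2, 5), t, Add(-5, t)))
Function('Y')(Z) = Mul(Rational(1, 9), Z) (Function('Y')(Z) = Mul(Z, Pow(9, -1)) = Mul(Z, Rational(1, 9)) = Mul(Rational(1, 9), Z))
Mul(-387, Function('Y')(Add(Add(-2, 5), Function('c')(-4)))) = Mul(-387, Mul(Rational(1, 9), Add(Add(-2, 5), Mul(Rational(2, 5), -4, Add(-5, -4))))) = Mul(-387, Mul(Rational(1, 9), Add(3, Mul(Rational(2, 5), -4, -9)))) = Mul(-387, Mul(Rational(1, 9), Add(3, Rational(72, 5)))) = Mul(-387, Mul(Rational(1, 9), Rational(87, 5))) = Mul(-387, Rational(29, 15)) = Rational(-3741, 5)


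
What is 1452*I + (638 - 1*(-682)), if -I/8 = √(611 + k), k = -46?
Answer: 1320 - 11616*√565 ≈ -2.7479e+5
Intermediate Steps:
I = -8*√565 (I = -8*√(611 - 46) = -8*√565 ≈ -190.16)
1452*I + (638 - 1*(-682)) = 1452*(-8*√565) + (638 - 1*(-682)) = -11616*√565 + (638 + 682) = -11616*√565 + 1320 = 1320 - 11616*√565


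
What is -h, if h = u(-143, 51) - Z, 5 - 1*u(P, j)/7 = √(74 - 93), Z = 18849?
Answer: 18814 + 7*I*√19 ≈ 18814.0 + 30.512*I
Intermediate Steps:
u(P, j) = 35 - 7*I*√19 (u(P, j) = 35 - 7*√(74 - 93) = 35 - 7*I*√19)
h = -18814 - 7*I*√19 (h = (35 - 7*I*√19) - 1*18849 = (35 - 7*I*√19) - 18849 = -18814 - 7*I*√19 ≈ -18814.0 - 30.512*I)
-h = -(-18814 - 7*I*√19) = 18814 + 7*I*√19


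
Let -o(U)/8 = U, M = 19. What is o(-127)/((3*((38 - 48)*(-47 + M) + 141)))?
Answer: 1016/1263 ≈ 0.80443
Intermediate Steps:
o(U) = -8*U
o(-127)/((3*((38 - 48)*(-47 + M) + 141))) = (-8*(-127))/((3*((38 - 48)*(-47 + 19) + 141))) = 1016/((3*(-10*(-28) + 141))) = 1016/((3*(280 + 141))) = 1016/((3*421)) = 1016/1263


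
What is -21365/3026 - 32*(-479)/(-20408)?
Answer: -60299931/7719326 ≈ -7.8116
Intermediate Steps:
-21365/3026 - 32*(-479)/(-20408) = -21365*1/3026 + 15328*(-1/20408) = -21365/3026 - 1916/2551 = -60299931/7719326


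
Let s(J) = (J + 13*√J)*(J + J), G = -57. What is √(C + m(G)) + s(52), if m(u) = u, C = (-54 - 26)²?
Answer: 5408 + √6343 + 2704*√13 ≈ 15237.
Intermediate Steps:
C = 6400 (C = (-80)² = 6400)
s(J) = 2*J*(J + 13*√J) (s(J) = (J + 13*√J)*(2*J) = 2*J*(J + 13*√J))
√(C + m(G)) + s(52) = √(6400 - 57) + (2*52² + 26*52^(3/2)) = √6343 + (2*2704 + 26*(104*√13)) = √6343 + (5408 + 2704*√13) = 5408 + √6343 + 2704*√13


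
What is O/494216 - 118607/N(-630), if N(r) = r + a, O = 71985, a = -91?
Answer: 58669378297/356329736 ≈ 164.65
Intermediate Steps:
N(r) = -91 + r (N(r) = r - 91 = -91 + r)
O/494216 - 118607/N(-630) = 71985/494216 - 118607/(-91 - 630) = 71985*(1/494216) - 118607/(-721) = 71985/494216 - 118607*(-1/721) = 71985/494216 + 118607/721 = 58669378297/356329736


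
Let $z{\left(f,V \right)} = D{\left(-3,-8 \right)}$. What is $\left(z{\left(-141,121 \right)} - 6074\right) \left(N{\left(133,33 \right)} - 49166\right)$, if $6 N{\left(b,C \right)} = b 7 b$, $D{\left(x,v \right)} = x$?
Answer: $\frac{1040218321}{6} \approx 1.7337 \cdot 10^{8}$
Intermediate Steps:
$z{\left(f,V \right)} = -3$
$N{\left(b,C \right)} = \frac{7 b^{2}}{6}$ ($N{\left(b,C \right)} = \frac{b 7 b}{6} = \frac{7 b b}{6} = \frac{7 b^{2}}{6}$)
$\left(z{\left(-141,121 \right)} - 6074\right) \left(N{\left(133,33 \right)} - 49166\right) = \left(-3 - 6074\right) \left(\frac{7 \cdot 133^{2}}{6} - 49166\right) = - 6077 \left(\frac{7}{6} \cdot 17689 - 49166\right) = - 6077 \left(\frac{123823}{6} - 49166\right) = \left(-6077\right) \left(- \frac{171173}{6}\right) = \frac{1040218321}{6}$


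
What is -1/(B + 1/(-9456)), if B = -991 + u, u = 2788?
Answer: -9456/16992431 ≈ -0.00055648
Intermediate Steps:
B = 1797 (B = -991 + 2788 = 1797)
-1/(B + 1/(-9456)) = -1/(1797 + 1/(-9456)) = -1/(1797 - 1/9456) = -1/16992431/9456 = -1*9456/16992431 = -9456/16992431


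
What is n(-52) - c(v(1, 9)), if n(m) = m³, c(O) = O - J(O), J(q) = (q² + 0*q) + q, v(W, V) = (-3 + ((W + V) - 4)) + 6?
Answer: -140527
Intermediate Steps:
v(W, V) = -1 + V + W (v(W, V) = (-3 + ((V + W) - 4)) + 6 = (-3 + (-4 + V + W)) + 6 = (-7 + V + W) + 6 = -1 + V + W)
J(q) = q + q² (J(q) = (q² + 0) + q = q² + q = q + q²)
c(O) = O - O*(1 + O)
n(-52) - c(v(1, 9)) = (-52)³ - (-1)*(-1 + 9 + 1)² = -140608 - (-1)*9² = -140608 - (-1)*81 = -140608 - 1*(-81) = -140608 + 81 = -140527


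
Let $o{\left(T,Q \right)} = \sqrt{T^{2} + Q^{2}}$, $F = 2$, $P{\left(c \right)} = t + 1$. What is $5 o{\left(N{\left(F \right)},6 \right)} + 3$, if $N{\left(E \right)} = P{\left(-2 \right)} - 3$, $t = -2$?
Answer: $3 + 10 \sqrt{13} \approx 39.056$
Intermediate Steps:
$P{\left(c \right)} = -1$ ($P{\left(c \right)} = -2 + 1 = -1$)
$N{\left(E \right)} = -4$ ($N{\left(E \right)} = -1 - 3 = -4$)
$o{\left(T,Q \right)} = \sqrt{Q^{2} + T^{2}}$
$5 o{\left(N{\left(F \right)},6 \right)} + 3 = 5 \sqrt{6^{2} + \left(-4\right)^{2}} + 3 = 5 \sqrt{36 + 16} + 3 = 5 \sqrt{52} + 3 = 5 \cdot 2 \sqrt{13} + 3 = 10 \sqrt{13} + 3 = 3 + 10 \sqrt{13}$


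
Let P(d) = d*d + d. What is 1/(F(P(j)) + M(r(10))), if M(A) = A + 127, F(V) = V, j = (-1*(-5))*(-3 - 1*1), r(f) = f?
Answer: 1/517 ≈ 0.0019342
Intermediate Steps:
j = -20 (j = 5*(-3 - 1) = 5*(-4) = -20)
P(d) = d + d² (P(d) = d² + d = d + d²)
M(A) = 127 + A
1/(F(P(j)) + M(r(10))) = 1/(-20*(1 - 20) + (127 + 10)) = 1/(-20*(-19) + 137) = 1/(380 + 137) = 1/517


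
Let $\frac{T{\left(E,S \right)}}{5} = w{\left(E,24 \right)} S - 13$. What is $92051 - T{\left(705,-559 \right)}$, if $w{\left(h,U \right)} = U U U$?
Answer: $38730196$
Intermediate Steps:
$w{\left(h,U \right)} = U^{3}$ ($w{\left(h,U \right)} = U^{2} U = U^{3}$)
$T{\left(E,S \right)} = -65 + 69120 S$ ($T{\left(E,S \right)} = 5 \left(24^{3} S - 13\right) = 5 \left(13824 S - 13\right) = 5 \left(-13 + 13824 S\right) = -65 + 69120 S$)
$92051 - T{\left(705,-559 \right)} = 92051 - \left(-65 + 69120 \left(-559\right)\right) = 92051 - \left(-65 - 38638080\right) = 92051 - -38638145 = 92051 + 38638145 = 38730196$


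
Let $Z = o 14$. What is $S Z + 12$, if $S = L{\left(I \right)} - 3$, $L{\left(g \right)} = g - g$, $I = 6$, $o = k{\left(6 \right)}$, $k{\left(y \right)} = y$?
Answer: $-240$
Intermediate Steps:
$o = 6$
$L{\left(g \right)} = 0$
$Z = 84$ ($Z = 6 \cdot 14 = 84$)
$S = -3$ ($S = 0 - 3 = -3$)
$S Z + 12 = \left(-3\right) 84 + 12 = -252 + 12 = -240$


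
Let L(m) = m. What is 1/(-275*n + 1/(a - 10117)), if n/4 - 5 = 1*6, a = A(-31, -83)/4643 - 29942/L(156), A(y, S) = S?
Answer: -3733428845/45174489386654 ≈ -8.2645e-5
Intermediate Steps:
a = -69516827/362154 (a = -83/4643 - 29942/156 = -83*1/4643 - 29942*1/156 = -83/4643 - 14971/78 = -69516827/362154 ≈ -191.95)
n = 44 (n = 20 + 4*(1*6) = 20 + 4*6 = 20 + 24 = 44)
1/(-275*n + 1/(a - 10117)) = 1/(-275*44 + 1/(-69516827/362154 - 10117)) = 1/(-12100 + 1/(-3733428845/362154)) = 1/(-12100 - 362154/3733428845) = 1/(-45174489386654/3733428845) = -3733428845/45174489386654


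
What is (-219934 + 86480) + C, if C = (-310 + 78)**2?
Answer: -79630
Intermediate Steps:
C = 53824 (C = (-232)**2 = 53824)
(-219934 + 86480) + C = (-219934 + 86480) + 53824 = -133454 + 53824 = -79630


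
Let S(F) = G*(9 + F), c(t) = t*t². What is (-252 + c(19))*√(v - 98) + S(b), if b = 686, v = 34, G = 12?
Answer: 8340 + 52856*I ≈ 8340.0 + 52856.0*I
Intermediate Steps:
c(t) = t³
S(F) = 108 + 12*F (S(F) = 12*(9 + F) = 108 + 12*F)
(-252 + c(19))*√(v - 98) + S(b) = (-252 + 19³)*√(34 - 98) + (108 + 12*686) = (-252 + 6859)*√(-64) + (108 + 8232) = 6607*(8*I) + 8340 = 52856*I + 8340 = 8340 + 52856*I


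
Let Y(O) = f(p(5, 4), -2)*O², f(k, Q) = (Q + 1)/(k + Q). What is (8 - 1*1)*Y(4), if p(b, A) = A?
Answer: -56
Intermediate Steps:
f(k, Q) = (1 + Q)/(Q + k)
Y(O) = -O²/2 (Y(O) = ((1 - 2)/(-2 + 4))*O² = (-1/2)*O² = ((½)*(-1))*O² = -O²/2)
(8 - 1*1)*Y(4) = (8 - 1*1)*(-½*4²) = (8 - 1)*(-½*16) = 7*(-8) = -56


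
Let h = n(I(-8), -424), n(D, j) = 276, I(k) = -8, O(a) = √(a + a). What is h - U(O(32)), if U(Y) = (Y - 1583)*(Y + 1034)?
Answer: 1641426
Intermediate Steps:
O(a) = √2*√a (O(a) = √(2*a) = √2*√a)
U(Y) = (-1583 + Y)*(1034 + Y)
h = 276
h - U(O(32)) = 276 - (-1636822 + (√2*√32)² - 549*√2*√32) = 276 - (-1636822 + (√2*(4*√2))² - 549*√2*4*√2) = 276 - (-1636822 + 8² - 549*8) = 276 - (-1636822 + 64 - 4392) = 276 - 1*(-1641150) = 276 + 1641150 = 1641426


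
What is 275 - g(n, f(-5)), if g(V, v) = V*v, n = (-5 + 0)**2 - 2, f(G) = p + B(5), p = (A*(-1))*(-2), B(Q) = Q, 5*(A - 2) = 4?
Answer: 156/5 ≈ 31.200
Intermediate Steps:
A = 14/5 (A = 2 + (1/5)*4 = 2 + 4/5 = 14/5 ≈ 2.8000)
p = 28/5 (p = ((14/5)*(-1))*(-2) = -14/5*(-2) = 28/5 ≈ 5.6000)
f(G) = 53/5 (f(G) = 28/5 + 5 = 53/5)
n = 23 (n = (-5)**2 - 2 = 25 - 2 = 23)
275 - g(n, f(-5)) = 275 - 23*53/5 = 275 - 1*1219/5 = 275 - 1219/5 = 156/5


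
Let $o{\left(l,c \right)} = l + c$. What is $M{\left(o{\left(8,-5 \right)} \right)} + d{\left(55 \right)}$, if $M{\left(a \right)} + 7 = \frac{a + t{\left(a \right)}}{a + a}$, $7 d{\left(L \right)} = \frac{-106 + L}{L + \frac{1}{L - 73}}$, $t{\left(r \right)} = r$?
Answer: $- \frac{42456}{6923} \approx -6.1326$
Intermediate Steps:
$o{\left(l,c \right)} = c + l$
$d{\left(L \right)} = \frac{-106 + L}{7 \left(L + \frac{1}{-73 + L}\right)}$ ($d{\left(L \right)} = \frac{\left(-106 + L\right) \frac{1}{L + \frac{1}{L - 73}}}{7} = \frac{\left(-106 + L\right) \frac{1}{L + \frac{1}{-73 + L}}}{7} = \frac{\frac{1}{L + \frac{1}{-73 + L}} \left(-106 + L\right)}{7} = \frac{-106 + L}{7 \left(L + \frac{1}{-73 + L}\right)}$)
$M{\left(a \right)} = -6$ ($M{\left(a \right)} = -7 + \frac{a + a}{a + a} = -7 + \frac{2 a}{2 a} = -7 + 2 a \frac{1}{2 a} = -7 + 1 = -6$)
$M{\left(o{\left(8,-5 \right)} \right)} + d{\left(55 \right)} = -6 + \frac{7738 + 55^{2} - 9845}{7 \left(1 + 55^{2} - 4015\right)} = -6 + \frac{7738 + 3025 - 9845}{7 \left(1 + 3025 - 4015\right)} = -6 + \frac{1}{7} \frac{1}{-989} \cdot 918 = -6 + \frac{1}{7} \left(- \frac{1}{989}\right) 918 = -6 - \frac{918}{6923} = - \frac{42456}{6923}$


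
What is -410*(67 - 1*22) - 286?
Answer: -18736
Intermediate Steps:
-410*(67 - 1*22) - 286 = -410*(67 - 22) - 286 = -410*45 - 286 = -18450 - 286 = -18736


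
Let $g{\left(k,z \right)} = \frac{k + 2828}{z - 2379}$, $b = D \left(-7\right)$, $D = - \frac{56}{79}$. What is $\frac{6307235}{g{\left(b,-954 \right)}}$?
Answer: $- \frac{1660739126145}{223804} \approx -7.4205 \cdot 10^{6}$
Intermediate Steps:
$D = - \frac{56}{79}$ ($D = \left(-56\right) \frac{1}{79} = - \frac{56}{79} \approx -0.70886$)
$b = \frac{392}{79}$ ($b = \left(- \frac{56}{79}\right) \left(-7\right) = \frac{392}{79} \approx 4.962$)
$g{\left(k,z \right)} = \frac{2828 + k}{-2379 + z}$
$\frac{6307235}{g{\left(b,-954 \right)}} = \frac{6307235}{\frac{1}{-2379 - 954} \left(2828 + \frac{392}{79}\right)} = \frac{6307235}{\frac{1}{-3333} \cdot \frac{223804}{79}} = \frac{6307235}{\left(- \frac{1}{3333}\right) \frac{223804}{79}} = \frac{6307235}{- \frac{223804}{263307}} = 6307235 \left(- \frac{263307}{223804}\right) = - \frac{1660739126145}{223804}$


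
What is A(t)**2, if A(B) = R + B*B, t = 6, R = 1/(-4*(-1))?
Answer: 21025/16 ≈ 1314.1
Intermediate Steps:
R = 1/4 ≈ 0.25000
A(B) = 1/4 + B**2 (A(B) = 1/4 + B*B = 1/4 + B**2)
A(t)**2 = (1/4 + 6**2)**2 = (1/4 + 36)**2 = (145/4)**2 = 21025/16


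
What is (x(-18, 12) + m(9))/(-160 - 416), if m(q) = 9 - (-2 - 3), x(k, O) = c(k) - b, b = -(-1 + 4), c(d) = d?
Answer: 1/576 ≈ 0.0017361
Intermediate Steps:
b = -3 (b = -1*3 = -3)
x(k, O) = 3 + k (x(k, O) = k - 1*(-3) = k + 3 = 3 + k)
m(q) = 14 (m(q) = 9 - 1*(-5) = 9 + 5 = 14)
(x(-18, 12) + m(9))/(-160 - 416) = ((3 - 18) + 14)/(-160 - 416) = (-15 + 14)/(-576) = -1*(-1/576) = 1/576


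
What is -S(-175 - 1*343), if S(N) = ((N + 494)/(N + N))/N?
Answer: 3/67081 ≈ 4.4722e-5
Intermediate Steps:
S(N) = (494 + N)/(2*N²) (S(N) = ((494 + N)/((2*N)))/N = ((494 + N)*(1/(2*N)))/N = ((494 + N)/(2*N))/N = (494 + N)/(2*N²))
-S(-175 - 1*343) = -(494 + (-175 - 1*343))/(2*(-175 - 1*343)²) = -(494 + (-175 - 343))/(2*(-175 - 343)²) = -(494 - 518)/(2*(-518)²) = -(-24)/(2*268324) = -1*(-3/67081) = 3/67081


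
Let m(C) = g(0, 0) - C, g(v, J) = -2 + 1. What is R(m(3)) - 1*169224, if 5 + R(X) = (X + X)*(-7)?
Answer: -169173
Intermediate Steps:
g(v, J) = -1
m(C) = -1 - C
R(X) = -5 - 14*X (R(X) = -5 + (X + X)*(-7) = -5 + (2*X)*(-7) = -5 - 14*X)
R(m(3)) - 1*169224 = (-5 - 14*(-1 - 1*3)) - 1*169224 = (-5 - 14*(-1 - 3)) - 169224 = (-5 - 14*(-4)) - 169224 = (-5 + 56) - 169224 = 51 - 169224 = -169173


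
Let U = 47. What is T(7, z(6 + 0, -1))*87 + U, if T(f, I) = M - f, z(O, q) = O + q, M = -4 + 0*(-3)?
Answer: -910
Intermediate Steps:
M = -4 (M = -4 + 0 = -4)
T(f, I) = -4 - f
T(7, z(6 + 0, -1))*87 + U = (-4 - 1*7)*87 + 47 = (-4 - 7)*87 + 47 = -11*87 + 47 = -957 + 47 = -910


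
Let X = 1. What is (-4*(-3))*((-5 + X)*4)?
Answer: -192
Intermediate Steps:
(-4*(-3))*((-5 + X)*4) = (-4*(-3))*((-5 + 1)*4) = 12*(-4*4) = 12*(-16) = -192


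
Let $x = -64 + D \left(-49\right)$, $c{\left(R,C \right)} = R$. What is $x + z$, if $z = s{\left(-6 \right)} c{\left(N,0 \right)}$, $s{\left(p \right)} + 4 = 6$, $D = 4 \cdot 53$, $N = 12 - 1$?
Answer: $-10430$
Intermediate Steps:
$N = 11$
$D = 212$
$s{\left(p \right)} = 2$ ($s{\left(p \right)} = -4 + 6 = 2$)
$z = 22$ ($z = 2 \cdot 11 = 22$)
$x = -10452$ ($x = -64 + 212 \left(-49\right) = -64 - 10388 = -10452$)
$x + z = -10452 + 22 = -10430$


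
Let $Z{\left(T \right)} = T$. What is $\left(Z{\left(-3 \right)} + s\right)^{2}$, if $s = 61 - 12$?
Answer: $2116$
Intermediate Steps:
$s = 49$
$\left(Z{\left(-3 \right)} + s\right)^{2} = \left(-3 + 49\right)^{2} = 46^{2} = 2116$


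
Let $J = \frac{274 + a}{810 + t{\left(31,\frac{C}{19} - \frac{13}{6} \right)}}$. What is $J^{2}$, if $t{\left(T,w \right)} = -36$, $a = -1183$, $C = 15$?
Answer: $\frac{10201}{7396} \approx 1.3793$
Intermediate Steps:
$J = - \frac{101}{86}$ ($J = \frac{274 - 1183}{810 - 36} = - \frac{909}{774} = \left(-909\right) \frac{1}{774} = - \frac{101}{86} \approx -1.1744$)
$J^{2} = \left(- \frac{101}{86}\right)^{2} = \frac{10201}{7396}$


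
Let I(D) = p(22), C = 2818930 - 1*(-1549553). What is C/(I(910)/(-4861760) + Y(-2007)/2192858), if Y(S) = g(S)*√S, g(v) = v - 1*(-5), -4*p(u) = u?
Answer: 51064042113859387992946560/17285019199149297957251 + 123629136126062382443413094400*I*√223/17285019199149297957251 ≈ 2954.2 + 1.0681e+8*I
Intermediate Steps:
p(u) = -u/4
C = 4368483 (C = 2818930 + 1549553 = 4368483)
g(v) = 5 + v (g(v) = v + 5 = 5 + v)
I(D) = -11/2 (I(D) = -¼*22 = -11/2)
Y(S) = √S*(5 + S) (Y(S) = (5 + S)*√S = √S*(5 + S))
C/(I(910)/(-4861760) + Y(-2007)/2192858) = 4368483/(-11/2/(-4861760) + (√(-2007)*(5 - 2007))/2192858) = 4368483/(-11/2*(-1/4861760) + ((3*I*√223)*(-2002))*(1/2192858)) = 4368483/(11/9723520 - 6006*I*√223*(1/2192858)) = 4368483/(11/9723520 - 3003*I*√223/1096429)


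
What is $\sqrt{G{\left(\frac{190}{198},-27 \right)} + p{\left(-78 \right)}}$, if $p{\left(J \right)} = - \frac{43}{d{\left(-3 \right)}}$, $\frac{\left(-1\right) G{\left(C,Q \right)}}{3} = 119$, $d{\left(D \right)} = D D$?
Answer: $\frac{2 i \sqrt{814}}{3} \approx 19.02 i$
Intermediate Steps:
$d{\left(D \right)} = D^{2}$
$G{\left(C,Q \right)} = -357$ ($G{\left(C,Q \right)} = \left(-3\right) 119 = -357$)
$p{\left(J \right)} = - \frac{43}{9}$ ($p{\left(J \right)} = - \frac{43}{\left(-3\right)^{2}} = - \frac{43}{9}$)
$\sqrt{G{\left(\frac{190}{198},-27 \right)} + p{\left(-78 \right)}} = \sqrt{-357 - \frac{43}{9}} = \sqrt{- \frac{3256}{9}} = \frac{2 i \sqrt{814}}{3}$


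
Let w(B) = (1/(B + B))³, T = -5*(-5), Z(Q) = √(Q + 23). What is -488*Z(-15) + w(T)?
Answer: 1/125000 - 976*√2 ≈ -1380.3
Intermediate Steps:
Z(Q) = √(23 + Q)
T = 25
w(B) = 1/(8*B³) (w(B) = (1/(2*B))³ = 1/(8*B³))
-488*Z(-15) + w(T) = -488*√(23 - 15) + (⅛)/25³ = -976*√2 + (⅛)*(1/15625) = -976*√2 + 1/125000 = 1/125000 - 976*√2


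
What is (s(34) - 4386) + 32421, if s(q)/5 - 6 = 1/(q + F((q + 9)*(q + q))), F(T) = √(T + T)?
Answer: 3872965/138 + 5*√1462/2346 ≈ 28065.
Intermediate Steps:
F(T) = √2*√T (F(T) = √(2*T) = √2*√T)
s(q) = 30 + 5/(q + 2*√(q*(9 + q))) (s(q) = 30 + 5/(q + √2*√((q + 9)*(q + q))) = 30 + 5/(q + √2*√((9 + q)*(2*q))) = 30 + 5/(q + √2*√(2*q*(9 + q))) = 30 + 5/(q + √2*(√2*√(q*(9 + q)))) = 30 + 5/(q + 2*√(q*(9 + q))))
(s(34) - 4386) + 32421 = (5*(1 + 6*34 + 12*√(34*(9 + 34)))/(34 + 2*√(34*(9 + 34))) - 4386) + 32421 = (5*(1 + 204 + 12*√(34*43))/(34 + 2*√(34*43)) - 4386) + 32421 = (5*(1 + 204 + 12*√1462)/(34 + 2*√1462) - 4386) + 32421 = (5*(205 + 12*√1462)/(34 + 2*√1462) - 4386) + 32421 = (-4386 + 5*(205 + 12*√1462)/(34 + 2*√1462)) + 32421 = 28035 + 5*(205 + 12*√1462)/(34 + 2*√1462)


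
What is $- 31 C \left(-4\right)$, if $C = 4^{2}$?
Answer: $1984$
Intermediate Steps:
$C = 16$
$- 31 C \left(-4\right) = \left(-31\right) 16 \left(-4\right) = \left(-496\right) \left(-4\right) = 1984$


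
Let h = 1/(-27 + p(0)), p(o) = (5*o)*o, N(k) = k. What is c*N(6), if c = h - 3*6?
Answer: -974/9 ≈ -108.22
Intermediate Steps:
p(o) = 5*o²
h = -1/27 (h = 1/(-27 + 5*0²) = 1/(-27 + 5*0) = 1/(-27 + 0) = 1/(-27) = -1/27 ≈ -0.037037)
c = -487/27 (c = -1/27 - 3*6 = -1/27 - 18 = -487/27 ≈ -18.037)
c*N(6) = -487/27*6 = -974/9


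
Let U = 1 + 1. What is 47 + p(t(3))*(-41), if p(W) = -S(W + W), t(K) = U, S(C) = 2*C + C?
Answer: 539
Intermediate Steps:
U = 2
S(C) = 3*C
t(K) = 2
p(W) = -6*W (p(W) = -3*(W + W) = -3*2*W = -6*W)
47 + p(t(3))*(-41) = 47 - 6*2*(-41) = 47 - 12*(-41) = 47 + 492 = 539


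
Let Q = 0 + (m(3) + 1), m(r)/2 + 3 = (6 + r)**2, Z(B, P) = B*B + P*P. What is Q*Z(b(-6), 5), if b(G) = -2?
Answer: 4553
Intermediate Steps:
Z(B, P) = B**2 + P**2
m(r) = -6 + 2*(6 + r)**2
Q = 157 (Q = 0 + ((-6 + 2*(6 + 3)**2) + 1) = 0 + ((-6 + 2*9**2) + 1) = 0 + ((-6 + 2*81) + 1) = 0 + ((-6 + 162) + 1) = 0 + (156 + 1) = 0 + 157 = 157)
Q*Z(b(-6), 5) = 157*((-2)**2 + 5**2) = 157*(4 + 25) = 157*29 = 4553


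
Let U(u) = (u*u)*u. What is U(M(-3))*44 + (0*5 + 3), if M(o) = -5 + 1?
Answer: -2813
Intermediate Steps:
M(o) = -4
U(u) = u³ (U(u) = u²*u = u³)
U(M(-3))*44 + (0*5 + 3) = (-4)³*44 + (0*5 + 3) = -64*44 + (0 + 3) = -2816 + 3 = -2813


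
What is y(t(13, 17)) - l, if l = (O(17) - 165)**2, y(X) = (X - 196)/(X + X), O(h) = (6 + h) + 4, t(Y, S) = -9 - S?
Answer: -495033/26 ≈ -19040.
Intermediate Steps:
O(h) = 10 + h
y(X) = (-196 + X)/(2*X) (y(X) = (-196 + X)/((2*X)) = (-196 + X)*(1/(2*X)) = (-196 + X)/(2*X))
l = 19044 (l = ((10 + 17) - 165)**2 = (27 - 165)**2 = (-138)**2 = 19044)
y(t(13, 17)) - l = (-196 + (-9 - 1*17))/(2*(-9 - 1*17)) - 1*19044 = (-196 + (-9 - 17))/(2*(-9 - 17)) - 19044 = (1/2)*(-196 - 26)/(-26) - 19044 = (1/2)*(-1/26)*(-222) - 19044 = 111/26 - 19044 = -495033/26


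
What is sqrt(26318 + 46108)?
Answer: sqrt(72426) ≈ 269.12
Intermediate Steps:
sqrt(26318 + 46108) = sqrt(72426)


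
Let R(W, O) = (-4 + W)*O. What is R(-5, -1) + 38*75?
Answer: 2859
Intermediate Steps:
R(W, O) = O*(-4 + W)
R(-5, -1) + 38*75 = -(-4 - 5) + 38*75 = -1*(-9) + 2850 = 9 + 2850 = 2859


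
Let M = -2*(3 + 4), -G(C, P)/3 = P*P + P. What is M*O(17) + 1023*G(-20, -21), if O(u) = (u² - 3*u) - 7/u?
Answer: -21969206/17 ≈ -1.2923e+6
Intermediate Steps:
G(C, P) = -3*P - 3*P² (G(C, P) = -3*(P*P + P) = -3*(P² + P) = -3*(P + P²) = -3*P - 3*P²)
O(u) = u² - 7/u - 3*u
M = -14 (M = -2*7 = -14)
M*O(17) + 1023*G(-20, -21) = -14*(-7 + 17²*(-3 + 17))/17 + 1023*(-3*(-21)*(1 - 21)) = -14*(-7 + 289*14)/17 + 1023*(-3*(-21)*(-20)) = -14*(-7 + 4046)/17 + 1023*(-1260) = -14*4039/17 - 1288980 = -56546/17 - 1288980 = -21969206/17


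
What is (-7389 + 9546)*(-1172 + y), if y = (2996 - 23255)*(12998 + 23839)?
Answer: -1609730176935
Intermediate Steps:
y = -746280783 (y = -20259*36837 = -746280783)
(-7389 + 9546)*(-1172 + y) = (-7389 + 9546)*(-1172 - 746280783) = 2157*(-746281955) = -1609730176935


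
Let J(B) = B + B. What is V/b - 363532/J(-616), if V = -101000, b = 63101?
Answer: 5703700183/19435108 ≈ 293.47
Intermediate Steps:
J(B) = 2*B
V/b - 363532/J(-616) = -101000/63101 - 363532/(2*(-616)) = -101000*1/63101 - 363532/(-1232) = -101000/63101 - 363532*(-1/1232) = -101000/63101 + 90883/308 = 5703700183/19435108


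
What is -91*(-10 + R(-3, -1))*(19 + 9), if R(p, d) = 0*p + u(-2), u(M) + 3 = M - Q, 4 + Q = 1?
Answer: 30576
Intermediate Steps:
Q = -3 (Q = -4 + 1 = -3)
u(M) = M (u(M) = -3 + (M - 1*(-3)) = -3 + (M + 3) = -3 + (3 + M) = M)
R(p, d) = -2 (R(p, d) = 0*p - 2 = 0 - 2 = -2)
-91*(-10 + R(-3, -1))*(19 + 9) = -91*(-10 - 2)*(19 + 9) = -(-1092)*28 = -91*(-336) = 30576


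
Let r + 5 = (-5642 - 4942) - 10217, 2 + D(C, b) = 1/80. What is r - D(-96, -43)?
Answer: -1664321/80 ≈ -20804.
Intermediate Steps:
D(C, b) = -159/80 (D(C, b) = -2 + 1/80 = -159/80)
r = -20806 (r = -5 + ((-5642 - 4942) - 10217) = -5 + (-10584 - 10217) = -5 - 20801 = -20806)
r - D(-96, -43) = -20806 - 1*(-159/80) = -20806 + 159/80 = -1664321/80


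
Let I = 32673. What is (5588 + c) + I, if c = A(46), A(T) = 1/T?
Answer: 1760007/46 ≈ 38261.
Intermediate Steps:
c = 1/46 ≈ 0.021739
(5588 + c) + I = (5588 + 1/46) + 32673 = 257049/46 + 32673 = 1760007/46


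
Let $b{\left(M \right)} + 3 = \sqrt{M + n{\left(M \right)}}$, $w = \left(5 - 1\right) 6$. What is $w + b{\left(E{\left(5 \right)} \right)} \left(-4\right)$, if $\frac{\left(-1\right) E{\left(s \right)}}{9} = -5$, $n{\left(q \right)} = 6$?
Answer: $36 - 4 \sqrt{51} \approx 7.4343$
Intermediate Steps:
$w = 24$ ($w = 4 \cdot 6 = 24$)
$E{\left(s \right)} = 45$ ($E{\left(s \right)} = \left(-9\right) \left(-5\right) = 45$)
$b{\left(M \right)} = -3 + \sqrt{6 + M}$ ($b{\left(M \right)} = -3 + \sqrt{M + 6} = -3 + \sqrt{6 + M}$)
$w + b{\left(E{\left(5 \right)} \right)} \left(-4\right) = 24 + \left(-3 + \sqrt{6 + 45}\right) \left(-4\right) = 24 + \left(-3 + \sqrt{51}\right) \left(-4\right) = 24 + \left(12 - 4 \sqrt{51}\right) = 36 - 4 \sqrt{51}$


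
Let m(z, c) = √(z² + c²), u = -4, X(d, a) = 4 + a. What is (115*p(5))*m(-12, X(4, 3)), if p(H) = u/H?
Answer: -92*√193 ≈ -1278.1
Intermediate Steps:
p(H) = -4/H
m(z, c) = √(c² + z²)
(115*p(5))*m(-12, X(4, 3)) = (115*(-4/5))*√((4 + 3)² + (-12)²) = (115*(-4*⅕))*√(7² + 144) = (115*(-⅘))*√(49 + 144) = -92*√193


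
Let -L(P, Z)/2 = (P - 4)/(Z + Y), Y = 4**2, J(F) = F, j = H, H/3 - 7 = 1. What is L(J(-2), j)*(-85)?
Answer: -51/2 ≈ -25.500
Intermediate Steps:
H = 24 (H = 21 + 3*1 = 21 + 3 = 24)
j = 24
Y = 16
L(P, Z) = -2*(-4 + P)/(16 + Z) (L(P, Z) = -2*(P - 4)/(Z + 16) = -2*(-4 + P)/(16 + Z))
L(J(-2), j)*(-85) = (2*(4 - 1*(-2))/(16 + 24))*(-85) = (2*(4 + 2)/40)*(-85) = (2*(1/40)*6)*(-85) = (3/10)*(-85) = -51/2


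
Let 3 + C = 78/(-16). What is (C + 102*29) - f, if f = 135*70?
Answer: -51999/8 ≈ -6499.9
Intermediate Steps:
f = 9450
C = -63/8 (C = -3 + 78/(-16) = -3 + 78*(-1/16) = -3 - 39/8 = -63/8 ≈ -7.8750)
(C + 102*29) - f = (-63/8 + 102*29) - 1*9450 = (-63/8 + 2958) - 9450 = 23601/8 - 9450 = -51999/8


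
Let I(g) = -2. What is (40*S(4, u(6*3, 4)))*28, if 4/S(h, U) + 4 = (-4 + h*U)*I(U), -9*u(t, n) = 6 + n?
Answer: 10080/29 ≈ 347.59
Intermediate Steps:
u(t, n) = -2/3 - n/9 (u(t, n) = -(6 + n)/9 = -2/3 - n/9)
S(h, U) = 4/(4 - 2*U*h) (S(h, U) = 4/(-4 + (-4 + h*U)*(-2)) = 4/(-4 + (-4 + U*h)*(-2)) = 4/(-4 + (8 - 2*U*h)) = 4/(4 - 2*U*h))
(40*S(4, u(6*3, 4)))*28 = (40*(2/(2 - 1*(-2/3 - 1/9*4)*4)))*28 = (40*(2/(2 - 1*(-2/3 - 4/9)*4)))*28 = (40*(2/(2 - 1*(-10/9)*4)))*28 = (40*(2/(2 + 40/9)))*28 = (40*(2/(58/9)))*28 = (40*(2*(9/58)))*28 = (40*(9/29))*28 = (360/29)*28 = 10080/29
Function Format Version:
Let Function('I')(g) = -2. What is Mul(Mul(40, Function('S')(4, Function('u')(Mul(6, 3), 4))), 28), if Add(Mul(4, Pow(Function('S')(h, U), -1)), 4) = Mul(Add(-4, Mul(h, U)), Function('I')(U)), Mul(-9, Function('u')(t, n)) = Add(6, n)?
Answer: Rational(10080, 29) ≈ 347.59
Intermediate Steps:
Function('u')(t, n) = Add(Rational(-2, 3), Mul(Rational(-1, 9), n)) (Function('u')(t, n) = Mul(Rational(-1, 9), Add(6, n)) = Add(Rational(-2, 3), Mul(Rational(-1, 9), n)))
Function('S')(h, U) = Mul(4, Pow(Add(4, Mul(-2, U, h)), -1)) (Function('S')(h, U) = Mul(4, Pow(Add(-4, Mul(Add(-4, Mul(h, U)), -2)), -1)) = Mul(4, Pow(Add(-4, Mul(Add(-4, Mul(U, h)), -2)), -1)) = Mul(4, Pow(Add(-4, Add(8, Mul(-2, U, h))), -1)) = Mul(4, Pow(Add(4, Mul(-2, U, h)), -1)))
Mul(Mul(40, Function('S')(4, Function('u')(Mul(6, 3), 4))), 28) = Mul(Mul(40, Mul(2, Pow(Add(2, Mul(-1, Add(Rational(-2, 3), Mul(Rational(-1, 9), 4)), 4)), -1))), 28) = Mul(Mul(40, Mul(2, Pow(Add(2, Mul(-1, Add(Rational(-2, 3), Rational(-4, 9)), 4)), -1))), 28) = Mul(Mul(40, Mul(2, Pow(Add(2, Mul(-1, Rational(-10, 9), 4)), -1))), 28) = Mul(Mul(40, Mul(2, Pow(Add(2, Rational(40, 9)), -1))), 28) = Mul(Mul(40, Mul(2, Pow(Rational(58, 9), -1))), 28) = Mul(Mul(40, Mul(2, Rational(9, 58))), 28) = Mul(Mul(40, Rational(9, 29)), 28) = Mul(Rational(360, 29), 28) = Rational(10080, 29)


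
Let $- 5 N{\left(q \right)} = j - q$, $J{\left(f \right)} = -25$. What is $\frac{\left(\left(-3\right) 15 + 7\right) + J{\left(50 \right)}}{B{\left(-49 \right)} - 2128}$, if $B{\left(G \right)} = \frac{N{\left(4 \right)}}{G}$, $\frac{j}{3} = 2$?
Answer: $\frac{5145}{173786} \approx 0.029605$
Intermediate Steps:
$j = 6$ ($j = 3 \cdot 2 = 6$)
$N{\left(q \right)} = - \frac{6}{5} + \frac{q}{5}$ ($N{\left(q \right)} = - \frac{6 - q}{5} = - \frac{6}{5} + \frac{q}{5}$)
$B{\left(G \right)} = - \frac{2}{5 G}$ ($B{\left(G \right)} = \frac{- \frac{6}{5} + \frac{1}{5} \cdot 4}{G} = \frac{- \frac{6}{5} + \frac{4}{5}}{G} = - \frac{2}{5 G}$)
$\frac{\left(\left(-3\right) 15 + 7\right) + J{\left(50 \right)}}{B{\left(-49 \right)} - 2128} = \frac{\left(\left(-3\right) 15 + 7\right) - 25}{- \frac{2}{5 \left(-49\right)} - 2128} = \frac{\left(-45 + 7\right) - 25}{\left(- \frac{2}{5}\right) \left(- \frac{1}{49}\right) - 2128} = \frac{-38 - 25}{\frac{2}{245} - 2128} = - \frac{63}{- \frac{521358}{245}} = \left(-63\right) \left(- \frac{245}{521358}\right) = \frac{5145}{173786}$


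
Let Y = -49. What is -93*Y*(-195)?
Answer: -888615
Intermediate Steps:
-93*Y*(-195) = -93*(-49)*(-195) = 4557*(-195) = -888615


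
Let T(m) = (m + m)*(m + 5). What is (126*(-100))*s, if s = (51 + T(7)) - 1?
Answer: -2746800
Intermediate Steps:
T(m) = 2*m*(5 + m) (T(m) = (2*m)*(5 + m) = 2*m*(5 + m))
s = 218 (s = (51 + 2*7*(5 + 7)) - 1 = (51 + 2*7*12) - 1 = (51 + 168) - 1 = 219 - 1 = 218)
(126*(-100))*s = (126*(-100))*218 = -12600*218 = -2746800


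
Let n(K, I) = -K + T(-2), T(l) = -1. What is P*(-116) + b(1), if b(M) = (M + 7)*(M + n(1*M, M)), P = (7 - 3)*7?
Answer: -3256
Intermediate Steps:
n(K, I) = -1 - K (n(K, I) = -K - 1 = -1 - K)
P = 28 (P = 4*7 = 28)
b(M) = -7 - M (b(M) = (M + 7)*(M + (-1 - M)) = (7 + M)*(M + (-1 - M)) = (7 + M)*(-1) = -7 - M)
P*(-116) + b(1) = 28*(-116) + (-7 - 1*1) = -3248 + (-7 - 1) = -3248 - 8 = -3256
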